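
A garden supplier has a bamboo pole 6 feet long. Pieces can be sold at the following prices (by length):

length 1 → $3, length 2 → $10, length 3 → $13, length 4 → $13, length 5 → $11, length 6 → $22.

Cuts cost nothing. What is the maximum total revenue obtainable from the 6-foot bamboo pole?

30

Consider every possible first cut. r[k] is the best of p[i]+r[k−i] over all sellable i≤k.
r[1] = 3
r[2] = max(3+3, 10+0) = 10
r[3] = max(3+10, 10+3, 13+0) = 13
r[4] = max(3+13, 10+10, 13+3, 13+0) = 20
r[5] = max(3+20, 10+13, 13+10, 13+3, 11+0) = 23
r[6] = max(3+23, 10+20, 13+13, 13+10, 11+3, 22+0) = 30
One optimal cutting: 2 + 2 + 2 → $10 + $10 + $10 = $30.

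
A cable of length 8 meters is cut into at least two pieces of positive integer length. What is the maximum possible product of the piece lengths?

18

Fill g[k] for k=2..8: at each k try every first piece i and multiply by the better of (k−i) uncut or g[k−i].
g[2] = 1×max(1,0) = 1×1 = 1
g[3] = max(1×2, 2×1) = 2
g[4] = max(1×3, 2×2, 3×1) = 4
g[5] = max(1×4, 2×3, 3×2, 4×1) = 6
g[6] = max(1×6, 2×4, 3×3, 4×2, 5×1) = 9
g[7] = max(1×9, 2×6, 3×4, 4×3, 5×2, 6×1) = 12
g[8] = max(1×12, 2×9, 3×6, …, 6×2, 7×1) = 18
One optimal split: 3 + 3 + 2; product 3×3×2 = 18.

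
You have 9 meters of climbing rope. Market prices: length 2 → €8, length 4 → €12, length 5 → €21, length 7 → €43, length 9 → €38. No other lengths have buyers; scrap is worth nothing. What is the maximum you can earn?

Build best[k] bottom-up: best[k] = max over allowed piece i of (p[i] + best[k−i]).
best[1] = 0
best[2] = 8
best[3] = 8
best[4] = 16  (first piece 2, then best[2]=8)
best[5] = 21
best[6] = 24  (first piece 2, then best[4]=16)
best[7] = 43
best[8] = 43
best[9] = 51  (first piece 2, then best[7]=43)
One optimal cutting: 7 + 2 → €51.

51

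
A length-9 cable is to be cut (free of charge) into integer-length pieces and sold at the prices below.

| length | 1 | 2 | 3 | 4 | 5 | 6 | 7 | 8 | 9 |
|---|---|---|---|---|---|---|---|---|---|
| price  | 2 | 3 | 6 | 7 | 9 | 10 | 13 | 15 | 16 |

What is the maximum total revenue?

18

Consider every possible first cut. r[k] is the best of p[i]+r[k−i] over all sellable i≤k.
r[1] = 2
r[2] = max(2+2, 3+0) = 4
r[3] = max(2+4, 3+2, 6+0) = 6
r[4] = max(2+6, 3+4, 6+2, 7+0) = 8
r[5] = max(2+8, 3+6, 6+4, 7+2, 9+0) = 10
r[6] = max(2+10, 3+8, 6+6, 7+4, 9+2, 10+0) = 12
r[7] = max(2+12, 3+10, 6+8, …, 10+2, 13+0) = 14
r[8] = max(2+14, 3+12, 6+10, …, 13+2, 15+0) = 16
r[9] = max(2+16, 3+14, 6+12, …, 15+2, 16+0) = 18
One optimal cutting: 1 + 1 + 1 + 1 + 1 + 1 + 1 + 1 + 1 → $2 + $2 + $2 + $2 + $2 + $2 + $2 + $2 + $2 = $18.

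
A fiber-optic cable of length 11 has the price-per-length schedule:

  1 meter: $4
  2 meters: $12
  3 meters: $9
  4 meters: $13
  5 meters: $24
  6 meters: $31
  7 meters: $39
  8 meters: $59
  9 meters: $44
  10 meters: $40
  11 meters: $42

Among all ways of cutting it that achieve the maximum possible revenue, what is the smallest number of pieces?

3

Build r[k] bottom-up: r[k] = max over allowed piece i of (p[i] + r[k−i]).
r[1] = 4
r[2] = max(4+4, 12+0) = 12
r[3] = max(4+12, 12+4, 9+0) = 16
r[4] = max(4+16, 12+12, 9+4, 13+0) = 24
r[5] = max(4+24, 12+16, 9+12, 13+4, 24+0) = 28
r[6] = max(4+28, 12+24, 9+16, 13+12, 24+4, 31+0) = 36
r[7] = max(4+36, 12+28, 9+24, …, 31+4, 39+0) = 40
r[8] = max(4+40, 12+36, 9+28, …, 39+4, 59+0) = 59
r[9] = max(4+59, 12+40, 9+36, …, 59+4, 44+0) = 63
r[10] = max(4+63, 12+59, 9+40, …, 44+4, 40+0) = 71
r[11] = max(4+71, 12+63, 9+59, …, 40+4, 42+0) = 75
Maximum revenue is $75.
Now minimize piece count subject to staying optimal: for each k, pieces[k] = 1 + min over i with p[i]+r[k−i]=r[k] of pieces[k−i].
pieces[8] = 1
pieces[9] = 2
pieces[10] = 2
pieces[11] = 3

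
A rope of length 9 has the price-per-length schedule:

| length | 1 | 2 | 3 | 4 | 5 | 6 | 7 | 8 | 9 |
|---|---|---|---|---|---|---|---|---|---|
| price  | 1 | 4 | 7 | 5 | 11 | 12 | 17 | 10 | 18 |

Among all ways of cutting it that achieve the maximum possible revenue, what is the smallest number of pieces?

Let r[k] be the best obtainable value from length k. For each k, try every first piece i and keep the best of price[i] + r[k−i].
r[1] = 1
r[2] = max(1+1, 4+0) = 4
r[3] = max(1+4, 4+1, 7+0) = 7
r[4] = max(1+7, 4+4, 7+1, 5+0) = 8
r[5] = max(1+8, 4+7, 7+4, 5+1, 11+0) = 11
r[6] = max(1+11, 4+8, 7+7, 5+4, 11+1, 12+0) = 14
r[7] = max(1+14, 4+11, 7+8, …, 12+1, 17+0) = 17
r[8] = max(1+17, 4+14, 7+11, …, 17+1, 10+0) = 18
r[9] = max(1+18, 4+17, 7+14, …, 10+1, 18+0) = 21
Maximum revenue is €21.
Now minimize piece count subject to staying optimal: for each k, pieces[k] = 1 + min over i with p[i]+r[k−i]=r[k] of pieces[k−i].
pieces[6] = 2
pieces[7] = 1
pieces[8] = 2
pieces[9] = 2

2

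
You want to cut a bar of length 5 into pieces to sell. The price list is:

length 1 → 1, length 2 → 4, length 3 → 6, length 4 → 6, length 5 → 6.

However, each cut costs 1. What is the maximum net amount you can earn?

9

Consider every possible first cut. r[k] is the best of p[i]+r[k−i] over all sellable i≤k, charging 1 whenever i<k.
r[1] = 1
r[2] = 4
r[3] = 6
r[4] = 7  (first piece 2, then r[2]=4)
r[5] = 9  (first piece 2, then r[3]=6)
One optimal plan: pieces 3 + 2 (1 cut) → 10 − 1 = 9.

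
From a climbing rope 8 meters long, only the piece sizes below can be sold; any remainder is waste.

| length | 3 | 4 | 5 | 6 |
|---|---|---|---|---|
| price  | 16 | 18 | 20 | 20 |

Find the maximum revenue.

Let r[k] be the best obtainable value from length k. For each k, try every first piece i and keep the best of price[i] + r[k−i].
r[1] = 0
r[2] = 0
r[3] = 16
r[4] = 18
r[5] = 20
r[6] = 32  (first piece 3, then r[3]=16)
r[7] = 34  (first piece 3, then r[4]=18)
r[8] = 36  (first piece 3, then r[5]=20)
One optimal cutting: 5 + 3 → €36.

36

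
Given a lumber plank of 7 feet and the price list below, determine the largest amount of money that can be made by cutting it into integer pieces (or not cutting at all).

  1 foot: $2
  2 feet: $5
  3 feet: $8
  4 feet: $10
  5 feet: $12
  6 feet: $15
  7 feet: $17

Let best[k] be the best obtainable value from length k. For each k, try every first piece i and keep the best of price[i] + best[k−i].
best[1] = 2
best[2] = max(2+2, 5+0) = 5
best[3] = max(2+5, 5+2, 8+0) = 8
best[4] = max(2+8, 5+5, 8+2, 10+0) = 10
best[5] = max(2+10, 5+8, 8+5, 10+2, 12+0) = 13
best[6] = max(2+13, 5+10, 8+8, 10+5, 12+2, 15+0) = 16
best[7] = max(2+16, 5+13, 8+10, …, 15+2, 17+0) = 18
One optimal cutting: 3 + 3 + 1 → $8 + $8 + $2 = $18.

18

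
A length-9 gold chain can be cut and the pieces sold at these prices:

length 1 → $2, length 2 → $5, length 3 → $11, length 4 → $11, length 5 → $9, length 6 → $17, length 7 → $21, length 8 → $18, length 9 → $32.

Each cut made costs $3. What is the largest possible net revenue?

Consider every possible first cut. v[k] is the best of p[i]+v[k−i] over all sellable i≤k, charging 3 whenever i<k.
v[1] = 2
v[2] = 5
v[3] = 11
v[4] = 11
v[5] = 13  (first piece 2, then v[3]=11)
v[6] = 19  (first piece 3, then v[3]=11)
v[7] = 21
v[8] = 21  (first piece 2, then v[6]=19)
v[9] = 32
Best is to make no cuts and sell whole for $32.

32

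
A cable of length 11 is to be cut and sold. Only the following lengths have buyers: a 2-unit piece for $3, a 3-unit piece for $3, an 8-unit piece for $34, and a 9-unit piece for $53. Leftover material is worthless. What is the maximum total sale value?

Build best[k] bottom-up: best[k] = max over allowed piece i of (p[i] + best[k−i]).
best[1] = 0
best[2] = 3
best[3] = max(3+0, 3+0) = 3
best[4] = max(3+3, 3+0) = 6
best[5] = max(3+3, 3+3) = 6
best[6] = max(3+6, 3+3) = 9
best[7] = max(3+6, 3+6) = 9
best[8] = max(3+9, 3+6, 34+0) = 34
best[9] = max(3+9, 3+9, 34+0, 53+0) = 53
best[10] = max(3+34, 3+9, 34+3, 53+0) = 53
best[11] = max(3+53, 3+34, 34+3, 53+3) = 56
One optimal cutting: 9 + 2 → $56.

56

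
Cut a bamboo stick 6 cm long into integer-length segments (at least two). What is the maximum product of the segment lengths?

9

Fill m[k] for k=2..6: at each k try every first piece i and multiply by the better of (k−i) uncut or m[k−i].
m[2] = 1×max(1,0) = 1×1 = 1
m[3] = 1×max(2,1) = 1×2 = 2
m[4] = 2×max(2,1) = 2×2 = 4
m[5] = 2×max(3,2) = 2×3 = 6
m[6] = 3×max(3,2) = 3×3 = 9
One optimal split: 3 + 3; product 3×3 = 9.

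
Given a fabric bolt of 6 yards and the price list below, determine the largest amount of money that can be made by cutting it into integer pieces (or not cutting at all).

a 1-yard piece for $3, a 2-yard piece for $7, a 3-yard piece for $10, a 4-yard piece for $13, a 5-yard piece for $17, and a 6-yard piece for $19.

Let r[k] be the best obtainable value from length k. For each k, try every first piece i and keep the best of price[i] + r[k−i].
r[1] = 3
r[2] = max(3+3, 7+0) = 7
r[3] = max(3+7, 7+3, 10+0) = 10
r[4] = max(3+10, 7+7, 10+3, 13+0) = 14
r[5] = max(3+14, 7+10, 10+7, 13+3, 17+0) = 17
r[6] = max(3+17, 7+14, 10+10, 13+7, 17+3, 19+0) = 21
One optimal cutting: 2 + 2 + 2 → $7 + $7 + $7 = $21.

21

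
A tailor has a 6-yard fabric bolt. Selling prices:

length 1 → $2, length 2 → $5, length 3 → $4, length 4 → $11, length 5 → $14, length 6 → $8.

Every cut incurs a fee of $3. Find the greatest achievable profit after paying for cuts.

Let v[k] be the best obtainable value from length k. For each k, try every first piece i and keep the best of price[i] + v[k−i] minus the 3 cut fee when i<k.
v[1] = 2
v[2] = max(2+2-3, 5+0) = 5
v[3] = max(2+5-3, 5+2-3, 4+0) = 4
v[4] = max(2+4-3, 5+5-3, 4+2-3, 11+0) = 11
v[5] = max(2+11-3, 5+4-3, 4+5-3, 11+2-3, 14+0) = 14
v[6] = max(2+14-3, 5+11-3, 4+4-3, 11+5-3, 14+2-3, 8+0) = 13
One optimal plan: pieces 5 + 1 (1 cut) → $16 − $3 = $13.

13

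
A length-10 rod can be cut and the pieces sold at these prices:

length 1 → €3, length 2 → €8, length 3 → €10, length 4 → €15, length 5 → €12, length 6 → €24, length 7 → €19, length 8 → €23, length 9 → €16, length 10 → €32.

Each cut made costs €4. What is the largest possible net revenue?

35

Consider every possible first cut. r[k] is the best of p[i]+r[k−i] over all sellable i≤k, charging 4 whenever i<k.
r[1] = 3
r[2] = 8
r[3] = 10
r[4] = 15
r[5] = 14  (first piece 1, then r[4]=15)
r[6] = 24
r[7] = 23  (first piece 1, then r[6]=24)
r[8] = 28  (first piece 2, then r[6]=24)
r[9] = 30  (first piece 3, then r[6]=24)
r[10] = 35  (first piece 4, then r[6]=24)
One optimal plan: pieces 6 + 4 (1 cut) → €39 − €4 = €35.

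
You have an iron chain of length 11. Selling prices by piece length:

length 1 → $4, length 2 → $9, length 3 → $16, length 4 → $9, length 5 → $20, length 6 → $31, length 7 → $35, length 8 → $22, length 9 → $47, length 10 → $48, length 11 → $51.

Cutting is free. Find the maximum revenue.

57

Consider every possible first cut. R[k] is the best of p[i]+R[k−i] over all sellable i≤k.
R[1] = 4
R[2] = 9
R[3] = 16
R[4] = 20  (first piece 1, then R[3]=16)
R[5] = 25  (first piece 2, then R[3]=16)
R[6] = 32  (first piece 3, then R[3]=16)
R[7] = 36  (first piece 1, then R[6]=32)
R[8] = 41  (first piece 2, then R[6]=32)
R[9] = 48  (first piece 3, then R[6]=32)
R[10] = 52  (first piece 1, then R[9]=48)
R[11] = 57  (first piece 2, then R[9]=48)
One optimal cutting: 3 + 3 + 3 + 2 → $16 + $16 + $16 + $9 = $57.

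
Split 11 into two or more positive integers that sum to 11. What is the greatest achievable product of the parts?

54

Fill f[k] for k=2..11: at each k try every first piece i and multiply by the better of (k−i) uncut or f[k−i].
f[2] = 1*max(1,0) = 1*1 = 1
f[3] = max(1*2, 2*1) = 2
f[4] = max(1*3, 2*2, 3*1) = 4
f[5] = max(1*4, 2*3, 3*2, 4*1) = 6
f[6] = max(1*6, 2*4, 3*3, 4*2, 5*1) = 9
f[7] = max(1*9, 2*6, 3*4, 4*3, 5*2, 6*1) = 12
f[8] = max(1*12, 2*9, 3*6, …, 6*2, 7*1) = 18
f[9] = max(1*18, 2*12, 3*9, …, 7*2, 8*1) = 27
f[10] = max(1*27, 2*18, 3*12, …, 8*2, 9*1) = 36
f[11] = max(1*36, 2*27, 3*18, …, 9*2, 10*1) = 54
One optimal split: 3 + 3 + 3 + 2; product 3*3*3*2 = 54.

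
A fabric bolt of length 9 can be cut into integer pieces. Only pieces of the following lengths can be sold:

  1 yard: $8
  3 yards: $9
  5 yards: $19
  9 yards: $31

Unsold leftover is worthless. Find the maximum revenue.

Consider every possible first cut. best[k] is the best of p[i]+best[k−i] over all sellable i≤k.
best[1] = 8
best[2] = 16  (first piece 1, then best[1]=8)
best[3] = 24  (first piece 1, then best[2]=16)
best[4] = 32  (first piece 1, then best[3]=24)
best[5] = 40  (first piece 1, then best[4]=32)
best[6] = 48  (first piece 1, then best[5]=40)
best[7] = 56  (first piece 1, then best[6]=48)
best[8] = 64  (first piece 1, then best[7]=56)
best[9] = 72  (first piece 1, then best[8]=64)
One optimal cutting: 1 + 1 + 1 + 1 + 1 + 1 + 1 + 1 + 1 → $72.

72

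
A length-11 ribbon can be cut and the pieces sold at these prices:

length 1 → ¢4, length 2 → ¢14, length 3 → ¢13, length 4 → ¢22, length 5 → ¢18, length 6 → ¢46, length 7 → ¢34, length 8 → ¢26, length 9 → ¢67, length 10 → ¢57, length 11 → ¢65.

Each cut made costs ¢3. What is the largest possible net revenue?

78

Consider every possible first cut. v[k] is the best of p[i]+v[k−i] over all sellable i≤k, charging 3 whenever i<k.
v[1] = 4
v[2] = max(4+4-3, 14+0) = 14
v[3] = max(4+14-3, 14+4-3, 13+0) = 15
v[4] = max(4+15-3, 14+14-3, 13+4-3, 22+0) = 25
v[5] = max(4+25-3, 14+15-3, 13+14-3, 22+4-3, 18+0) = 26
v[6] = max(4+26-3, 14+25-3, 13+15-3, 22+14-3, 18+4-3, 46+0) = 46
v[7] = max(4+46-3, 14+26-3, 13+25-3, …, 46+4-3, 34+0) = 47
v[8] = max(4+47-3, 14+46-3, 13+26-3, …, 34+4-3, 26+0) = 57
v[9] = max(4+57-3, 14+47-3, 13+46-3, …, 26+4-3, 67+0) = 67
v[10] = max(4+67-3, 14+57-3, 13+47-3, …, 67+4-3, 57+0) = 68
v[11] = max(4+68-3, 14+67-3, 13+57-3, …, 57+4-3, 65+0) = 78
One optimal plan: pieces 9 + 2 (1 cut) → ¢81 − ¢3 = ¢78.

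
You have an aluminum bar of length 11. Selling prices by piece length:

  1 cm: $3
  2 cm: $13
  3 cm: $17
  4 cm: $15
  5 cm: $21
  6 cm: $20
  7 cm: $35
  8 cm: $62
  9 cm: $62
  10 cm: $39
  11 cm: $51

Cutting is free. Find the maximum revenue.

Consider every possible first cut. r[k] is the best of p[i]+r[k−i] over all sellable i≤k.
r[1] = 3
r[2] = 13
r[3] = 17
r[4] = 26  (first piece 2, then r[2]=13)
r[5] = 30  (first piece 2, then r[3]=17)
r[6] = 39  (first piece 2, then r[4]=26)
r[7] = 43  (first piece 2, then r[5]=30)
r[8] = 62
r[9] = 65  (first piece 1, then r[8]=62)
r[10] = 75  (first piece 2, then r[8]=62)
r[11] = 79  (first piece 3, then r[8]=62)
One optimal cutting: 8 + 3 → $62 + $17 = $79.

79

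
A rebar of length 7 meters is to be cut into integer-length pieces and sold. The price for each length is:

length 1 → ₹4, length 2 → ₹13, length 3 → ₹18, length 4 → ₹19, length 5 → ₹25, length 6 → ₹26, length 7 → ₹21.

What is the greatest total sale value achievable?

44

Consider every possible first cut. best[k] is the best of p[i]+best[k−i] over all sellable i≤k.
best[1] = 4
best[2] = max(4+4, 13+0) = 13
best[3] = max(4+13, 13+4, 18+0) = 18
best[4] = max(4+18, 13+13, 18+4, 19+0) = 26
best[5] = max(4+26, 13+18, 18+13, 19+4, 25+0) = 31
best[6] = max(4+31, 13+26, 18+18, 19+13, 25+4, 26+0) = 39
best[7] = max(4+39, 13+31, 18+26, …, 26+4, 21+0) = 44
One optimal cutting: 3 + 2 + 2 → ₹18 + ₹13 + ₹13 = ₹44.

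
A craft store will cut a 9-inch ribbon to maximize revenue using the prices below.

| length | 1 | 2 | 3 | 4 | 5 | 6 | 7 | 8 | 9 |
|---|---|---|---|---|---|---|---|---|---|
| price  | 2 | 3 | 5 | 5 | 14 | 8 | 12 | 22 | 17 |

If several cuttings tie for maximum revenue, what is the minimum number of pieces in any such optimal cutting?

2

Consider every possible first cut. r[k] is the best of p[i]+r[k−i] over all sellable i≤k.
r[1] = 2
r[2] = 4  (first piece 1, then r[1]=2)
r[3] = 6  (first piece 1, then r[2]=4)
r[4] = 8  (first piece 1, then r[3]=6)
r[5] = 14
r[6] = 16  (first piece 1, then r[5]=14)
r[7] = 18  (first piece 1, then r[6]=16)
r[8] = 22
r[9] = 24  (first piece 1, then r[8]=22)
Maximum revenue is ¢24.
Now minimize piece count subject to staying optimal: for each k, pieces[k] = 1 + min over i with p[i]+r[k−i]=r[k] of pieces[k−i].
pieces[6] = 2
pieces[7] = 3
pieces[8] = 1
pieces[9] = 2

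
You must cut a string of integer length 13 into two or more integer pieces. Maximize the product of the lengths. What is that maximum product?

108

Fill g[k] for k=2..13: at each k try every first piece i and multiply by the better of (k−i) uncut or g[k−i].
Small cases: g[2]=1, g[3]=2, g[4]=4, g[5]=6, g[6]=9.
g[7] = 2·max(5,6) = 2·6 = 12
g[8] = 2·max(6,9) = 2·9 = 18
g[9] = 3·max(6,9) = 3·9 = 27
g[10] = 2·max(8,18) = 2·18 = 36
g[11] = 2·max(9,27) = 2·27 = 54
g[12] = 3·max(9,27) = 3·27 = 81
g[13] = 2·max(11,54) = 2·54 = 108
One optimal split: 3 + 3 + 3 + 2 + 2; product 3·3·3·2·2 = 108.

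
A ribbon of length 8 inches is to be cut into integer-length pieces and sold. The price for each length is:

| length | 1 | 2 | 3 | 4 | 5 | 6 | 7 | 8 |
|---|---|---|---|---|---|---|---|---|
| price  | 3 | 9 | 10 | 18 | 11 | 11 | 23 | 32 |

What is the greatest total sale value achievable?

Build v[k] bottom-up: v[k] = max over allowed piece i of (p[i] + v[k−i]).
v[1] = 3
v[2] = 9
v[3] = 12  (first piece 1, then v[2]=9)
v[4] = 18  (first piece 2, then v[2]=9)
v[5] = 21  (first piece 1, then v[4]=18)
v[6] = 27  (first piece 2, then v[4]=18)
v[7] = 30  (first piece 1, then v[6]=27)
v[8] = 36  (first piece 2, then v[6]=27)
One optimal cutting: 2 + 2 + 2 + 2 → ¢9 + ¢9 + ¢9 + ¢9 = ¢36.

36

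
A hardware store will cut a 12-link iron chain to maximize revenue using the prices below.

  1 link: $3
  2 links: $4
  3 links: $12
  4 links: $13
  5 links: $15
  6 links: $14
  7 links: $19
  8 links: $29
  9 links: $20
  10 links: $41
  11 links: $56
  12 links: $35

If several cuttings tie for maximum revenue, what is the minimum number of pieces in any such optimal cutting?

2

Consider every possible first cut. r[k] is the best of p[i]+r[k−i] over all sellable i≤k.
r[1] = 3
r[2] = max(3+3, 4+0) = 6
r[3] = max(3+6, 4+3, 12+0) = 12
r[4] = max(3+12, 4+6, 12+3, 13+0) = 15
r[5] = max(3+15, 4+12, 12+6, 13+3, 15+0) = 18
r[6] = max(3+18, 4+15, 12+12, 13+6, 15+3, 14+0) = 24
r[7] = max(3+24, 4+18, 12+15, …, 14+3, 19+0) = 27
r[8] = max(3+27, 4+24, 12+18, …, 19+3, 29+0) = 30
r[9] = max(3+30, 4+27, 12+24, …, 29+3, 20+0) = 36
r[10] = max(3+36, 4+30, 12+27, …, 20+3, 41+0) = 41
r[11] = max(3+41, 4+36, 12+30, …, 41+3, 56+0) = 56
r[12] = max(3+56, 4+41, 12+36, …, 56+3, 35+0) = 59
Maximum revenue is $59.
Now minimize piece count subject to staying optimal: for each k, pieces[k] = 1 + min over i with p[i]+r[k−i]=r[k] of pieces[k−i].
pieces[9] = 3
pieces[10] = 1
pieces[11] = 1
pieces[12] = 2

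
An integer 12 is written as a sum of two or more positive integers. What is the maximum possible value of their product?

81

Define P[k] = max over 1≤i<k of i · max(k−i, P[k−i]); the inner max lets the remainder stay uncut if that's better.
P[2] = 1*max(1,0) = 1*1 = 1
P[3] = 1*max(2,1) = 1*2 = 2
P[4] = 2*max(2,1) = 2*2 = 4
P[5] = 2*max(3,2) = 2*3 = 6
P[6] = 3*max(3,2) = 3*3 = 9
P[7] = 2*max(5,6) = 2*6 = 12
P[8] = 2*max(6,9) = 2*9 = 18
P[9] = 3*max(6,9) = 3*9 = 27
P[10] = 2*max(8,18) = 2*18 = 36
P[11] = 2*max(9,27) = 2*27 = 54
P[12] = 3*max(9,27) = 3*27 = 81
One optimal split: 3 + 3 + 3 + 3; product 3*3*3*3 = 81.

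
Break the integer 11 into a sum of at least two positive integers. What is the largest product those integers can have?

Define prod[k] = max over 1≤i<k of i · max(k−i, prod[k−i]); the inner max lets the remainder stay uncut if that's better.
prod[2] = 1*max(1,0) = 1*1 = 1
prod[3] = 1*max(2,1) = 1*2 = 2
prod[4] = 2*max(2,1) = 2*2 = 4
prod[5] = 2*max(3,2) = 2*3 = 6
prod[6] = 3*max(3,2) = 3*3 = 9
prod[7] = 2*max(5,6) = 2*6 = 12
prod[8] = 2*max(6,9) = 2*9 = 18
prod[9] = 3*max(6,9) = 3*9 = 27
prod[10] = 2*max(8,18) = 2*18 = 36
prod[11] = 2*max(9,27) = 2*27 = 54
One optimal split: 3 + 3 + 3 + 2; product 3*3*3*2 = 54.

54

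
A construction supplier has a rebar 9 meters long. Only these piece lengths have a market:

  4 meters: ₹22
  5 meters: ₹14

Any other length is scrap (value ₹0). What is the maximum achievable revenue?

44

Consider every possible first cut. best[k] is the best of p[i]+best[k−i] over all sellable i≤k.
best[1] = 0
best[2] = 0
best[3] = 0
best[4] = 22
best[5] = 22
best[6] = 22
best[7] = 22
best[8] = 44  (first piece 4, then best[4]=22)
best[9] = 44
One optimal cutting: pieces 4 + 4 with 1 meter of scrap → ₹44.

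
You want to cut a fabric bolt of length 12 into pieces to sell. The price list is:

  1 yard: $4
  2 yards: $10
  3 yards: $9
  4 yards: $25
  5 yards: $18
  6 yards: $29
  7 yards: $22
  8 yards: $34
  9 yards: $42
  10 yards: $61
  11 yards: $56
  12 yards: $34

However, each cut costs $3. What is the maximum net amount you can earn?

Let net[k] be the best obtainable value from length k. For each k, try every first piece i and keep the best of price[i] + net[k−i] minus the 3 cut fee when i<k.
net[1] = 4
net[2] = max(4+4-3, 10+0) = 10
net[3] = max(4+10-3, 10+4-3, 9+0) = 11
net[4] = max(4+11-3, 10+10-3, 9+4-3, 25+0) = 25
net[5] = max(4+25-3, 10+11-3, 9+10-3, 25+4-3, 18+0) = 26
net[6] = max(4+26-3, 10+25-3, 9+11-3, 25+10-3, 18+4-3, 29+0) = 32
net[7] = max(4+32-3, 10+26-3, 9+25-3, …, 29+4-3, 22+0) = 33
net[8] = max(4+33-3, 10+32-3, 9+26-3, …, 22+4-3, 34+0) = 47
net[9] = max(4+47-3, 10+33-3, 9+32-3, …, 34+4-3, 42+0) = 48
net[10] = max(4+48-3, 10+47-3, 9+33-3, …, 42+4-3, 61+0) = 61
net[11] = max(4+61-3, 10+48-3, 9+47-3, …, 61+4-3, 56+0) = 62
net[12] = max(4+62-3, 10+61-3, 9+48-3, …, 56+4-3, 34+0) = 69
One optimal plan: pieces 4 + 4 + 4 (2 cuts) → $75 − $6 = $69.

69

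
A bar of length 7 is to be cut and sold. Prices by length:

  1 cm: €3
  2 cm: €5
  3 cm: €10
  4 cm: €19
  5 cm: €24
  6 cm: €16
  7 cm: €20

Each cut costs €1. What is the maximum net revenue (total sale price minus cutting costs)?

Build r[k] bottom-up: r[k] = max over allowed piece i of (p[i] + r[k−i]) − 1 per cut.
r[1] = 3
r[2] = max(3+3-1, 5+0) = 5
r[3] = max(3+5-1, 5+3-1, 10+0) = 10
r[4] = max(3+10-1, 5+5-1, 10+3-1, 19+0) = 19
r[5] = max(3+19-1, 5+10-1, 10+5-1, 19+3-1, 24+0) = 24
r[6] = max(3+24-1, 5+19-1, 10+10-1, 19+5-1, 24+3-1, 16+0) = 26
r[7] = max(3+26-1, 5+24-1, 10+19-1, …, 16+3-1, 20+0) = 28
One optimal plan: pieces 5 + 1 + 1 (2 cuts) → €30 − €2 = €28.

28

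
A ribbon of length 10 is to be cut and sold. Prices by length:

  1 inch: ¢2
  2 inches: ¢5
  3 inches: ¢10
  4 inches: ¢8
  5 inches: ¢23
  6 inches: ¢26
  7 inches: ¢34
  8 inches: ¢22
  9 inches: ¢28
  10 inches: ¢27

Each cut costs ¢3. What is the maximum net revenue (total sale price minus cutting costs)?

43

Build v[k] bottom-up: v[k] = max over allowed piece i of (p[i] + v[k−i]) − 3 per cut.
v[1] = 2
v[2] = 5
v[3] = 10
v[4] = 9  (first piece 1, then v[3]=10)
v[5] = 23
v[6] = 26
v[7] = 34
v[8] = 33  (first piece 1, then v[7]=34)
v[9] = 36  (first piece 2, then v[7]=34)
v[10] = 43  (first piece 5, then v[5]=23)
One optimal plan: pieces 5 + 5 (1 cut) → ¢46 − ¢3 = ¢43.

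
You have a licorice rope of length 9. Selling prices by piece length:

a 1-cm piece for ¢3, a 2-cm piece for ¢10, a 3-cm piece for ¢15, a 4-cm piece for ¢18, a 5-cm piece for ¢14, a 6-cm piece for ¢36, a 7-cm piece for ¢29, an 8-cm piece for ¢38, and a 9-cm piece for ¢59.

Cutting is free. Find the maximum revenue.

59

Let R[k] be the best obtainable value from length k. For each k, try every first piece i and keep the best of price[i] + R[k−i].
R[1] = 3
R[2] = max(3+3, 10+0) = 10
R[3] = max(3+10, 10+3, 15+0) = 15
R[4] = max(3+15, 10+10, 15+3, 18+0) = 20
R[5] = max(3+20, 10+15, 15+10, 18+3, 14+0) = 25
R[6] = max(3+25, 10+20, 15+15, 18+10, 14+3, 36+0) = 36
R[7] = max(3+36, 10+25, 15+20, …, 36+3, 29+0) = 39
R[8] = max(3+39, 10+36, 15+25, …, 29+3, 38+0) = 46
R[9] = max(3+46, 10+39, 15+36, …, 38+3, 59+0) = 59
Best is to sell the whole 9-cm piece uncut for ¢59.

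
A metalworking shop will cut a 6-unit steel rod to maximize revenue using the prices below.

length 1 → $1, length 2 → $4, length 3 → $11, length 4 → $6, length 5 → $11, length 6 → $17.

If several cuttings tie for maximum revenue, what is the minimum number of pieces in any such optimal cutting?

Build r[k] bottom-up: r[k] = max over allowed piece i of (p[i] + r[k−i]).
r[1] = 1
r[2] = max(1+1, 4+0) = 4
r[3] = max(1+4, 4+1, 11+0) = 11
r[4] = max(1+11, 4+4, 11+1, 6+0) = 12
r[5] = max(1+12, 4+11, 11+4, 6+1, 11+0) = 15
r[6] = max(1+15, 4+12, 11+11, 6+4, 11+1, 17+0) = 22
Maximum revenue is $22.
Now minimize piece count subject to staying optimal: for each k, pieces[k] = 1 + min over i with p[i]+r[k−i]=r[k] of pieces[k−i].
pieces[3] = 1
pieces[4] = 2
pieces[5] = 2
pieces[6] = 2

2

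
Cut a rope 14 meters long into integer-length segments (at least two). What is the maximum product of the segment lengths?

Let g[k] be the best product for length k (with at least one cut). For each first piece i, the rest contributes max(k−i, g[k−i]).
g[2] = 1·max(1,0) = 1·1 = 1
g[3] = max(1·2, 2·1) = 2
g[4] = max(1·3, 2·2, 3·1) = 4
g[5] = max(1·4, 2·3, 3·2, 4·1) = 6
g[6] = max(1·6, 2·4, 3·3, 4·2, 5·1) = 9
g[7] = max(1·9, 2·6, 3·4, 4·3, 5·2, 6·1) = 12
g[8] = max(1·12, 2·9, 3·6, …, 6·2, 7·1) = 18
g[9] = max(1·18, 2·12, 3·9, …, 7·2, 8·1) = 27
g[10] = max(1·27, 2·18, 3·12, …, 8·2, 9·1) = 36
g[11] = max(1·36, 2·27, 3·18, …, 9·2, 10·1) = 54
g[12] = max(1·54, 2·36, 3·27, …, 10·2, 11·1) = 81
g[13] = max(1·81, 2·54, 3·36, …, 11·2, 12·1) = 108
g[14] = max(1·108, 2·81, 3·54, …, 12·2, 13·1) = 162
One optimal split: 3 + 3 + 3 + 3 + 2; product 3·3·3·3·2 = 162.

162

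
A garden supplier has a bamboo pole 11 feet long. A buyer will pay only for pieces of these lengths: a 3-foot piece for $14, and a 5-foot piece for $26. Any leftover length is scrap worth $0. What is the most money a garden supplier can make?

54

Consider every possible first cut. f[k] is the best of p[i]+f[k−i] over all sellable i≤k.
f[1] = 0
f[2] = 0
f[3] = 14
f[4] = 14
f[5] = max(14+0, 26+0) = 26
f[6] = max(14+14, 26+0) = 28
f[7] = max(14+14, 26+0) = 28
f[8] = max(14+26, 26+14) = 40
f[9] = max(14+28, 26+14) = 42
f[10] = max(14+28, 26+26) = 52
f[11] = max(14+40, 26+28) = 54
One optimal cutting: 5 + 3 + 3 → $54.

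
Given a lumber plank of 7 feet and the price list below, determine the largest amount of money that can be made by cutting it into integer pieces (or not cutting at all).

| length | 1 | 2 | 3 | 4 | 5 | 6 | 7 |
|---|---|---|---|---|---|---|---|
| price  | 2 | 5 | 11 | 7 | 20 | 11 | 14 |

Consider every possible first cut. R[k] is the best of p[i]+R[k−i] over all sellable i≤k.
R[1] = 2
R[2] = max(2+2, 5+0) = 5
R[3] = max(2+5, 5+2, 11+0) = 11
R[4] = max(2+11, 5+5, 11+2, 7+0) = 13
R[5] = max(2+13, 5+11, 11+5, 7+2, 20+0) = 20
R[6] = max(2+20, 5+13, 11+11, 7+5, 20+2, 11+0) = 22
R[7] = max(2+22, 5+20, 11+13, …, 11+2, 14+0) = 25
One optimal cutting: 5 + 2 → $20 + $5 = $25.

25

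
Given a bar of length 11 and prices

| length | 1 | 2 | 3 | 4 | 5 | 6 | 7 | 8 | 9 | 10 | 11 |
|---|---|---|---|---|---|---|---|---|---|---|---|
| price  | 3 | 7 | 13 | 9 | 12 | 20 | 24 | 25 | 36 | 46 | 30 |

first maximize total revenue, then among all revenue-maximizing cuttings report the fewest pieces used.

Consider every possible first cut. r[k] is the best of p[i]+r[k−i] over all sellable i≤k.
r[1] = 3
r[2] = 7
r[3] = 13
r[4] = 16  (first piece 1, then r[3]=13)
r[5] = 20  (first piece 2, then r[3]=13)
r[6] = 26  (first piece 3, then r[3]=13)
r[7] = 29  (first piece 1, then r[6]=26)
r[8] = 33  (first piece 2, then r[6]=26)
r[9] = 39  (first piece 3, then r[6]=26)
r[10] = 46
r[11] = 49  (first piece 1, then r[10]=46)
Maximum revenue is $49.
Now minimize piece count subject to staying optimal: for each k, pieces[k] = 1 + min over i with p[i]+r[k−i]=r[k] of pieces[k−i].
pieces[8] = 3
pieces[9] = 3
pieces[10] = 1
pieces[11] = 2

2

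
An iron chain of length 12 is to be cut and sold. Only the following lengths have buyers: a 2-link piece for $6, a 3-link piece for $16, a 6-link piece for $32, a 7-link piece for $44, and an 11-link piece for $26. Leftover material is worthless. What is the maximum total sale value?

66

Build f[k] bottom-up: f[k] = max over allowed piece i of (p[i] + f[k−i]).
f[1] = 0
f[2] = 6
f[3] = 16
f[4] = 16
f[5] = 22  (first piece 2, then f[3]=16)
f[6] = 32  (first piece 3, then f[3]=16)
f[7] = 44
f[8] = 44
f[9] = 50  (first piece 2, then f[7]=44)
f[10] = 60  (first piece 3, then f[7]=44)
f[11] = 60
f[12] = 66  (first piece 2, then f[10]=60)
One optimal cutting: 7 + 3 + 2 → $66.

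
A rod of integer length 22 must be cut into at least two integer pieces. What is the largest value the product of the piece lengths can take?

Define prod[k] = max over 1≤i<k of i · max(k−i, prod[k−i]); the inner max lets the remainder stay uncut if that's better.
Small cases: prod[2]=1, prod[3]=2, prod[4]=4, prod[5]=6, prod[6]=9, prod[7]=12, prod[8]=18, prod[9]=27, prod[10]=36, prod[11]=54, prod[12]=81, prod[13]=108, prod[14]=162, prod[15]=243.
prod[16] = max(1·243, 2·162, 3·108, …, 14·2, 15·1) = 324
prod[17] = max(1·324, 2·243, 3·162, …, 15·2, 16·1) = 486
prod[18] = max(1·486, 2·324, 3·243, …, 16·2, 17·1) = 729
prod[19] = max(1·729, 2·486, 3·324, …, 17·2, 18·1) = 972
prod[20] = max(1·972, 2·729, 3·486, …, 18·2, 19·1) = 1458
prod[21] = max(1·1458, 2·972, 3·729, …, 19·2, 20·1) = 2187
prod[22] = max(1·2187, 2·1458, 3·972, …, 20·2, 21·1) = 2916
One optimal split: 3 + 3 + 3 + 3 + 3 + 3 + 2 + 2; product 3·3·3·3·3·3·2·2 = 2916.

2916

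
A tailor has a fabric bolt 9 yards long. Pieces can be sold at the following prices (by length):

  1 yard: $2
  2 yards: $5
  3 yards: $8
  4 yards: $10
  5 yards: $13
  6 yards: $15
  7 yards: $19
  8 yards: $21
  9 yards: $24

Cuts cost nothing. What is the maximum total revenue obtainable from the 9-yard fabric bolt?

Consider every possible first cut. r[k] is the best of p[i]+r[k−i] over all sellable i≤k.
r[1] = 2
r[2] = max(2+2, 5+0) = 5
r[3] = max(2+5, 5+2, 8+0) = 8
r[4] = max(2+8, 5+5, 8+2, 10+0) = 10
r[5] = max(2+10, 5+8, 8+5, 10+2, 13+0) = 13
r[6] = max(2+13, 5+10, 8+8, 10+5, 13+2, 15+0) = 16
r[7] = max(2+16, 5+13, 8+10, …, 15+2, 19+0) = 19
r[8] = max(2+19, 5+16, 8+13, …, 19+2, 21+0) = 21
r[9] = max(2+21, 5+19, 8+16, …, 21+2, 24+0) = 24
One optimal cutting: 7 + 2 → $19 + $5 = $24.

24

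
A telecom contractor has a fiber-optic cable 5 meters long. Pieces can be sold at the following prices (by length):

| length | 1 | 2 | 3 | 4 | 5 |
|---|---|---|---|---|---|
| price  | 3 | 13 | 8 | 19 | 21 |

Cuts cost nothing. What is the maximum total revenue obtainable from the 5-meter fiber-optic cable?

Let v[k] be the best obtainable value from length k. For each k, try every first piece i and keep the best of price[i] + v[k−i].
v[1] = 3
v[2] = max(3+3, 13+0) = 13
v[3] = max(3+13, 13+3, 8+0) = 16
v[4] = max(3+16, 13+13, 8+3, 19+0) = 26
v[5] = max(3+26, 13+16, 8+13, 19+3, 21+0) = 29
One optimal cutting: 2 + 2 + 1 → $13 + $13 + $3 = $29.

29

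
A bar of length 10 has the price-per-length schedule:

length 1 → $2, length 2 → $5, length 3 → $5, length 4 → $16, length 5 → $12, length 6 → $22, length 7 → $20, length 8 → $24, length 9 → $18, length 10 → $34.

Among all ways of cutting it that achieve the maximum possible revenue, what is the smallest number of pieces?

Let r[k] be the best obtainable value from length k. For each k, try every first piece i and keep the best of price[i] + r[k−i].
r[1] = 2
r[2] = max(2+2, 5+0) = 5
r[3] = max(2+5, 5+2, 5+0) = 7
r[4] = max(2+7, 5+5, 5+2, 16+0) = 16
r[5] = max(2+16, 5+7, 5+5, 16+2, 12+0) = 18
r[6] = max(2+18, 5+16, 5+7, 16+5, 12+2, 22+0) = 22
r[7] = max(2+22, 5+18, 5+16, …, 22+2, 20+0) = 24
r[8] = max(2+24, 5+22, 5+18, …, 20+2, 24+0) = 32
r[9] = max(2+32, 5+24, 5+22, …, 24+2, 18+0) = 34
r[10] = max(2+34, 5+32, 5+24, …, 18+2, 34+0) = 38
Maximum revenue is $38.
Now minimize piece count subject to staying optimal: for each k, pieces[k] = 1 + min over i with p[i]+r[k−i]=r[k] of pieces[k−i].
pieces[7] = 2
pieces[8] = 2
pieces[9] = 3
pieces[10] = 2

2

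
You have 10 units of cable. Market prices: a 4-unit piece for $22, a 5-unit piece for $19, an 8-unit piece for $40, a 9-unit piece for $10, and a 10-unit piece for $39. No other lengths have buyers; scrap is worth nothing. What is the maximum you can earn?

Let f[k] be the best obtainable value from length k. For each k, try every first piece i and keep the best of price[i] + f[k−i].
f[1] = 0
f[2] = 0
f[3] = 0
f[4] = 22
f[5] = 22
f[6] = 22
f[7] = 22
f[8] = 44  (first piece 4, then f[4]=22)
f[9] = 44
f[10] = 44
One optimal cutting: pieces 4 + 4 with 2 units of scrap → $44.

44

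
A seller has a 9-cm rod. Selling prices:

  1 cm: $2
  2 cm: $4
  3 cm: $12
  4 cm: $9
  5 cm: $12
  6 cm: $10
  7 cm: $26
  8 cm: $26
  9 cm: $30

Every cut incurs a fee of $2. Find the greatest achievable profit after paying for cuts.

Consider every possible first cut. r[k] is the best of p[i]+r[k−i] over all sellable i≤k, charging 2 whenever i<k.
r[1] = 2
r[2] = max(2+2-2, 4+0) = 4
r[3] = max(2+4-2, 4+2-2, 12+0) = 12
r[4] = max(2+12-2, 4+4-2, 12+2-2, 9+0) = 12
r[5] = max(2+12-2, 4+12-2, 12+4-2, 9+2-2, 12+0) = 14
r[6] = max(2+14-2, 4+12-2, 12+12-2, 9+4-2, 12+2-2, 10+0) = 22
r[7] = max(2+22-2, 4+14-2, 12+12-2, …, 10+2-2, 26+0) = 26
r[8] = max(2+26-2, 4+22-2, 12+14-2, …, 26+2-2, 26+0) = 26
r[9] = max(2+26-2, 4+26-2, 12+22-2, …, 26+2-2, 30+0) = 32
One optimal plan: pieces 3 + 3 + 3 (2 cuts) → $36 − $4 = $32.

32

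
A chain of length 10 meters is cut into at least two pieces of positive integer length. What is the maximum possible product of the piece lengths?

Let prod[k] be the best product for length k (with at least one cut). For each first piece i, the rest contributes max(k−i, prod[k−i]).
prod[2] = 1*max(1,0) = 1*1 = 1
prod[3] = 1*max(2,1) = 1*2 = 2
prod[4] = 2*max(2,1) = 2*2 = 4
prod[5] = 2*max(3,2) = 2*3 = 6
prod[6] = 3*max(3,2) = 3*3 = 9
prod[7] = 2*max(5,6) = 2*6 = 12
prod[8] = 2*max(6,9) = 2*9 = 18
prod[9] = 3*max(6,9) = 3*9 = 27
prod[10] = 2*max(8,18) = 2*18 = 36
One optimal split: 3 + 3 + 2 + 2; product 3*3*2*2 = 36.

36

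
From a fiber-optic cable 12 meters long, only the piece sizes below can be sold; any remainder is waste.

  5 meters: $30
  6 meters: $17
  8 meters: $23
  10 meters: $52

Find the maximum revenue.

60

Consider every possible first cut. f[k] is the best of p[i]+f[k−i] over all sellable i≤k.
f[1] = 0
f[2] = 0
f[3] = 0
f[4] = 0
f[5] = 30
f[6] = max(30+0, 17+0) = 30
f[7] = max(30+0, 17+0) = 30
f[8] = max(30+0, 17+0, 23+0) = 30
f[9] = max(30+0, 17+0, 23+0) = 30
f[10] = max(30+30, 17+0, 23+0, 52+0) = 60
f[11] = max(30+30, 17+30, 23+0, 52+0) = 60
f[12] = max(30+30, 17+30, 23+0, 52+0) = 60
One optimal cutting: pieces 5 + 5 with 2 meters of scrap → $60.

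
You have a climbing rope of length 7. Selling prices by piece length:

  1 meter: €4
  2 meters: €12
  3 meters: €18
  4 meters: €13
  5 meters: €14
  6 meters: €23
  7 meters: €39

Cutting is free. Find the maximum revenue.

Build best[k] bottom-up: best[k] = max over allowed piece i of (p[i] + best[k−i]).
best[1] = 4
best[2] = max(4+4, 12+0) = 12
best[3] = max(4+12, 12+4, 18+0) = 18
best[4] = max(4+18, 12+12, 18+4, 13+0) = 24
best[5] = max(4+24, 12+18, 18+12, 13+4, 14+0) = 30
best[6] = max(4+30, 12+24, 18+18, 13+12, 14+4, 23+0) = 36
best[7] = max(4+36, 12+30, 18+24, …, 23+4, 39+0) = 42
One optimal cutting: 3 + 2 + 2 → €18 + €12 + €12 = €42.

42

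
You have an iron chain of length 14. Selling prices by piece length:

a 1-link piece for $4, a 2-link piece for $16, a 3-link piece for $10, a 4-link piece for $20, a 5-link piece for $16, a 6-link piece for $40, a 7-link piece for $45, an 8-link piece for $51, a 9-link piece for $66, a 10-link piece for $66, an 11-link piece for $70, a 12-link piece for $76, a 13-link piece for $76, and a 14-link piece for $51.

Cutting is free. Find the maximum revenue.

112

Consider every possible first cut. r[k] is the best of p[i]+r[k−i] over all sellable i≤k.
r[1] = 4
r[2] = 16
r[3] = 20  (first piece 1, then r[2]=16)
r[4] = 32  (first piece 2, then r[2]=16)
r[5] = 36  (first piece 1, then r[4]=32)
r[6] = 48  (first piece 2, then r[4]=32)
r[7] = 52  (first piece 1, then r[6]=48)
r[8] = 64  (first piece 2, then r[6]=48)
r[9] = 68  (first piece 1, then r[8]=64)
r[10] = 80  (first piece 2, then r[8]=64)
r[11] = 84  (first piece 1, then r[10]=80)
r[12] = 96  (first piece 2, then r[10]=80)
r[13] = 100  (first piece 1, then r[12]=96)
r[14] = 112  (first piece 2, then r[12]=96)
One optimal cutting: 2 + 2 + 2 + 2 + 2 + 2 + 2 → $16 + $16 + $16 + $16 + $16 + $16 + $16 = $112.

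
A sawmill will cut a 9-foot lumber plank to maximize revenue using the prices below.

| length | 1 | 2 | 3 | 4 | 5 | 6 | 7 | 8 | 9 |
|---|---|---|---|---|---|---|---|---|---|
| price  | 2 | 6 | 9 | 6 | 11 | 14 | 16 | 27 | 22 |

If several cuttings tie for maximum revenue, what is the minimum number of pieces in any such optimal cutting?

Let r[k] be the best obtainable value from length k. For each k, try every first piece i and keep the best of price[i] + r[k−i].
r[1] = 2
r[2] = max(2+2, 6+0) = 6
r[3] = max(2+6, 6+2, 9+0) = 9
r[4] = max(2+9, 6+6, 9+2, 6+0) = 12
r[5] = max(2+12, 6+9, 9+6, 6+2, 11+0) = 15
r[6] = max(2+15, 6+12, 9+9, 6+6, 11+2, 14+0) = 18
r[7] = max(2+18, 6+15, 9+12, …, 14+2, 16+0) = 21
r[8] = max(2+21, 6+18, 9+15, …, 16+2, 27+0) = 27
r[9] = max(2+27, 6+21, 9+18, …, 27+2, 22+0) = 29
Maximum revenue is $29.
Now minimize piece count subject to staying optimal: for each k, pieces[k] = 1 + min over i with p[i]+r[k−i]=r[k] of pieces[k−i].
pieces[6] = 2
pieces[7] = 3
pieces[8] = 1
pieces[9] = 2

2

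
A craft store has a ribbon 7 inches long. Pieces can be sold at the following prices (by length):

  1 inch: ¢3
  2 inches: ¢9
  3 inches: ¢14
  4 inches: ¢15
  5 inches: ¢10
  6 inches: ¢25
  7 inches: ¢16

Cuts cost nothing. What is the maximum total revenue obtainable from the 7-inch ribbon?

32

Consider every possible first cut. best[k] is the best of p[i]+best[k−i] over all sellable i≤k.
best[1] = 3
best[2] = 9
best[3] = 14
best[4] = 18  (first piece 2, then best[2]=9)
best[5] = 23  (first piece 2, then best[3]=14)
best[6] = 28  (first piece 3, then best[3]=14)
best[7] = 32  (first piece 2, then best[5]=23)
One optimal cutting: 3 + 2 + 2 → ¢14 + ¢9 + ¢9 = ¢32.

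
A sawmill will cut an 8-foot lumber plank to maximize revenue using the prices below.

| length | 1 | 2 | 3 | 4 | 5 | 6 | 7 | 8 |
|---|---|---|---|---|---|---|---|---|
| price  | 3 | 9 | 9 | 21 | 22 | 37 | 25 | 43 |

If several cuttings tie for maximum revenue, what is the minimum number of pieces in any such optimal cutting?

Build r[k] bottom-up: r[k] = max over allowed piece i of (p[i] + r[k−i]).
r[1] = 3
r[2] = max(3+3, 9+0) = 9
r[3] = max(3+9, 9+3, 9+0) = 12
r[4] = max(3+12, 9+9, 9+3, 21+0) = 21
r[5] = max(3+21, 9+12, 9+9, 21+3, 22+0) = 24
r[6] = max(3+24, 9+21, 9+12, 21+9, 22+3, 37+0) = 37
r[7] = max(3+37, 9+24, 9+21, …, 37+3, 25+0) = 40
r[8] = max(3+40, 9+37, 9+24, …, 25+3, 43+0) = 46
Maximum revenue is $46.
Now minimize piece count subject to staying optimal: for each k, pieces[k] = 1 + min over i with p[i]+r[k−i]=r[k] of pieces[k−i].
pieces[5] = 2
pieces[6] = 1
pieces[7] = 2
pieces[8] = 2

2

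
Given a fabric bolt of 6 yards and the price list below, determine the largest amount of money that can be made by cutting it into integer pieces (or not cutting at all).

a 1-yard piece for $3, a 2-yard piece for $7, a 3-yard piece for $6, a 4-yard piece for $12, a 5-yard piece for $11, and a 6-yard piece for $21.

21

Consider every possible first cut. best[k] is the best of p[i]+best[k−i] over all sellable i≤k.
best[1] = 3
best[2] = max(3+3, 7+0) = 7
best[3] = max(3+7, 7+3, 6+0) = 10
best[4] = max(3+10, 7+7, 6+3, 12+0) = 14
best[5] = max(3+14, 7+10, 6+7, 12+3, 11+0) = 17
best[6] = max(3+17, 7+14, 6+10, 12+7, 11+3, 21+0) = 21
One optimal cutting: 2 + 2 + 2 → $7 + $7 + $7 = $21.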